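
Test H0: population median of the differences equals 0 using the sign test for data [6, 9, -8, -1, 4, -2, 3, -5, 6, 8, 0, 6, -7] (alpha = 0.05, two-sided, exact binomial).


Step 1: Discard zero differences. Original n = 13; n_eff = number of nonzero differences = 12.
Nonzero differences (with sign): +6, +9, -8, -1, +4, -2, +3, -5, +6, +8, +6, -7
Step 2: Count signs: positive = 7, negative = 5.
Step 3: Under H0: P(positive) = 0.5, so the number of positives S ~ Bin(12, 0.5).
Step 4: Two-sided exact p-value = sum of Bin(12,0.5) probabilities at or below the observed probability = 0.774414.
Step 5: alpha = 0.05. fail to reject H0.

n_eff = 12, pos = 7, neg = 5, p = 0.774414, fail to reject H0.


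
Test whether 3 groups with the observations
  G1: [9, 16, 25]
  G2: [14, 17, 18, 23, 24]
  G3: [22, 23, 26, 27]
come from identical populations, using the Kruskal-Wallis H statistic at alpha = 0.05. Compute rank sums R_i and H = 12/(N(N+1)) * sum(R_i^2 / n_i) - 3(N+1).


Step 1: Combine all N = 12 observations and assign midranks.
sorted (value, group, rank): (9,G1,1), (14,G2,2), (16,G1,3), (17,G2,4), (18,G2,5), (22,G3,6), (23,G2,7.5), (23,G3,7.5), (24,G2,9), (25,G1,10), (26,G3,11), (27,G3,12)
Step 2: Sum ranks within each group.
R_1 = 14 (n_1 = 3)
R_2 = 27.5 (n_2 = 5)
R_3 = 36.5 (n_3 = 4)
Step 3: H = 12/(N(N+1)) * sum(R_i^2/n_i) - 3(N+1)
     = 12/(12*13) * (14^2/3 + 27.5^2/5 + 36.5^2/4) - 3*13
     = 0.076923 * 549.646 - 39
     = 3.280449.
Step 4: Ties present; correction factor C = 1 - 6/(12^3 - 12) = 0.996503. Corrected H = 3.280449 / 0.996503 = 3.291959.
Step 5: Under H0, H ~ chi^2(2); p-value = 0.192824.
Step 6: alpha = 0.05. fail to reject H0.

H = 3.2920, df = 2, p = 0.192824, fail to reject H0.


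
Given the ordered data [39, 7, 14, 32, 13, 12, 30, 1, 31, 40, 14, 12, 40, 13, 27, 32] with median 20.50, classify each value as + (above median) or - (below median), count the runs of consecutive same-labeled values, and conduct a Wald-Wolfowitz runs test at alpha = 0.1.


Step 1: Compute median = 20.50; label A = above, B = below.
Labels in order: ABBABBABAABBABAA  (n_A = 8, n_B = 8)
Step 2: Count runs R = 11.
Step 3: Under H0 (random ordering), E[R] = 2*n_A*n_B/(n_A+n_B) + 1 = 2*8*8/16 + 1 = 9.0000.
        Var[R] = 2*n_A*n_B*(2*n_A*n_B - n_A - n_B) / ((n_A+n_B)^2 * (n_A+n_B-1)) = 14336/3840 = 3.7333.
        SD[R] = 1.9322.
Step 4: Continuity-corrected z = (R - 0.5 - E[R]) / SD[R] = (11 - 0.5 - 9.0000) / 1.9322 = 0.7763.
Step 5: Two-sided p-value via normal approximation = 2*(1 - Phi(|z|)) = 0.437558.
Step 6: alpha = 0.1. fail to reject H0.

R = 11, z = 0.7763, p = 0.437558, fail to reject H0.


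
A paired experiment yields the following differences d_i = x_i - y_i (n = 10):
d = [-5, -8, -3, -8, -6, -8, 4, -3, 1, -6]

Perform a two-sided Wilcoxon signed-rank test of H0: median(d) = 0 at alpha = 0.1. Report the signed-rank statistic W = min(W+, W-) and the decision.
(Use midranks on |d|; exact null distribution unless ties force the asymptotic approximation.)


Step 1: Drop any zero differences (none here) and take |d_i|.
|d| = [5, 8, 3, 8, 6, 8, 4, 3, 1, 6]
Step 2: Midrank |d_i| (ties get averaged ranks).
ranks: |5|->5, |8|->9, |3|->2.5, |8|->9, |6|->6.5, |8|->9, |4|->4, |3|->2.5, |1|->1, |6|->6.5
Step 3: Attach original signs; sum ranks with positive sign and with negative sign.
W+ = 4 + 1 = 5
W- = 5 + 9 + 2.5 + 9 + 6.5 + 9 + 2.5 + 6.5 = 50
(Check: W+ + W- = 55 should equal n(n+1)/2 = 55.)
Step 4: Test statistic W = min(W+, W-) = 5.
Step 5: Ties in |d|, so use the tie-corrected normal approximation.
        E[W] = n(n+1)/4 = 10*11/4 = 27.5.
        Tie groups: |d|=3 (t=2), |d|=6 (t=2), |d|=8 (t=3); sum(t^3 - t) = 36.
        Var[W] = n(n+1)(2n+1)/24 - sum(t^3-t)/48 = 2310/24 - 36/48 = 95.5.
        z = (W - E[W]) / sqrt(Var[W]) = (5 - 27.5) / 9.7724 = -2.3024.
        Two-sided p = 2*Phi(z) = 0.021313.
Step 6: alpha = 0.1. reject H0.

W+ = 5, W- = 50, W = min = 5, p = 0.021313, reject H0.


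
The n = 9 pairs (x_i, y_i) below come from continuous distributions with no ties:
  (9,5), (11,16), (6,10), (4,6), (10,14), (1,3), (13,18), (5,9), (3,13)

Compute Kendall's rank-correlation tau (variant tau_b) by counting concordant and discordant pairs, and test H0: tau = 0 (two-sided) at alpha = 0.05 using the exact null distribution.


Step 1: Enumerate the 36 unordered pairs (i,j) with i<j and classify each by sign(x_j-x_i) * sign(y_j-y_i).
  (1,2):dx=+2,dy=+11->C; (1,3):dx=-3,dy=+5->D; (1,4):dx=-5,dy=+1->D; (1,5):dx=+1,dy=+9->C
  (1,6):dx=-8,dy=-2->C; (1,7):dx=+4,dy=+13->C; (1,8):dx=-4,dy=+4->D; (1,9):dx=-6,dy=+8->D
  (2,3):dx=-5,dy=-6->C; (2,4):dx=-7,dy=-10->C; (2,5):dx=-1,dy=-2->C; (2,6):dx=-10,dy=-13->C
  (2,7):dx=+2,dy=+2->C; (2,8):dx=-6,dy=-7->C; (2,9):dx=-8,dy=-3->C; (3,4):dx=-2,dy=-4->C
  (3,5):dx=+4,dy=+4->C; (3,6):dx=-5,dy=-7->C; (3,7):dx=+7,dy=+8->C; (3,8):dx=-1,dy=-1->C
  (3,9):dx=-3,dy=+3->D; (4,5):dx=+6,dy=+8->C; (4,6):dx=-3,dy=-3->C; (4,7):dx=+9,dy=+12->C
  (4,8):dx=+1,dy=+3->C; (4,9):dx=-1,dy=+7->D; (5,6):dx=-9,dy=-11->C; (5,7):dx=+3,dy=+4->C
  (5,8):dx=-5,dy=-5->C; (5,9):dx=-7,dy=-1->C; (6,7):dx=+12,dy=+15->C; (6,8):dx=+4,dy=+6->C
  (6,9):dx=+2,dy=+10->C; (7,8):dx=-8,dy=-9->C; (7,9):dx=-10,dy=-5->C; (8,9):dx=-2,dy=+4->D
Step 2: C = 29, D = 7, total pairs = 36.
Step 3: tau = (C - D)/(n(n-1)/2) = (29 - 7)/36 = 0.611111.
Step 4: Exact two-sided p-value (enumerate n! = 362880 permutations of y under H0): p = 0.024741.
Step 5: alpha = 0.05. reject H0.

tau_b = 0.6111 (C=29, D=7), p = 0.024741, reject H0.


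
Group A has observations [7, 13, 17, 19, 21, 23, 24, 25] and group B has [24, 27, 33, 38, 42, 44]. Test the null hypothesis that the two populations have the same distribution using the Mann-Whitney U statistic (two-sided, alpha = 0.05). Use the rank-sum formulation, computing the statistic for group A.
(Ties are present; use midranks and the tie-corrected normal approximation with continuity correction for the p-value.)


Step 1: Combine and sort all 14 observations; assign midranks.
sorted (value, group): (7,X), (13,X), (17,X), (19,X), (21,X), (23,X), (24,X), (24,Y), (25,X), (27,Y), (33,Y), (38,Y), (42,Y), (44,Y)
ranks: 7->1, 13->2, 17->3, 19->4, 21->5, 23->6, 24->7.5, 24->7.5, 25->9, 27->10, 33->11, 38->12, 42->13, 44->14
Step 2: Rank sum for X: R1 = 1 + 2 + 3 + 4 + 5 + 6 + 7.5 + 9 = 37.5.
Step 3: U_X = R1 - n1(n1+1)/2 = 37.5 - 8*9/2 = 37.5 - 36 = 1.5.
       U_Y = n1*n2 - U_X = 48 - 1.5 = 46.5.
Step 4: Ties are present, so use the tie-corrected normal approximation (with continuity correction) for the p-value.
Step 5: p-value = 0.004465; compare to alpha = 0.05. reject H0.

U_X = 1.5, p = 0.004465, reject H0 at alpha = 0.05.


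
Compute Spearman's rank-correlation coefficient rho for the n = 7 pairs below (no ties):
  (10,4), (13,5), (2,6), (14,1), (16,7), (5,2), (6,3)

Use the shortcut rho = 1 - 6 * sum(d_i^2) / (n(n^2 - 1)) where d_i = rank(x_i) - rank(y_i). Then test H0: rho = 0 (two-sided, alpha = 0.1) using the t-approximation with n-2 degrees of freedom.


Step 1: Rank x and y separately (midranks; no ties here).
rank(x): 10->4, 13->5, 2->1, 14->6, 16->7, 5->2, 6->3
rank(y): 4->4, 5->5, 6->6, 1->1, 7->7, 2->2, 3->3
Step 2: d_i = R_x(i) - R_y(i); compute d_i^2.
  (4-4)^2=0, (5-5)^2=0, (1-6)^2=25, (6-1)^2=25, (7-7)^2=0, (2-2)^2=0, (3-3)^2=0
sum(d^2) = 50.
Step 3: rho = 1 - 6*50 / (7*(7^2 - 1)) = 1 - 300/336 = 0.107143.
Step 4: Under H0, t = rho * sqrt((n-2)/(1-rho^2)) = 0.2410 ~ t(5).
Step 5: Two-sided p-value from the t-distribution with 5 df = 0.819151.
Step 6: alpha = 0.1. fail to reject H0.

rho = 0.1071, p = 0.819151, fail to reject H0 at alpha = 0.1.


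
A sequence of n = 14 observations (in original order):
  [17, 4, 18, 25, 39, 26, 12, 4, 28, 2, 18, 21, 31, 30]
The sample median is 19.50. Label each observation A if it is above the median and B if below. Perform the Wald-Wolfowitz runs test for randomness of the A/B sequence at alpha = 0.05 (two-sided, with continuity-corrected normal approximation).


Step 1: Compute median = 19.50; label A = above, B = below.
Labels in order: BBBAAABBABBAAA  (n_A = 7, n_B = 7)
Step 2: Count runs R = 6.
Step 3: Under H0 (random ordering), E[R] = 2*n_A*n_B/(n_A+n_B) + 1 = 2*7*7/14 + 1 = 8.0000.
        Var[R] = 2*n_A*n_B*(2*n_A*n_B - n_A - n_B) / ((n_A+n_B)^2 * (n_A+n_B-1)) = 8232/2548 = 3.2308.
        SD[R] = 1.7974.
Step 4: Continuity-corrected z = (R + 0.5 - E[R]) / SD[R] = (6 + 0.5 - 8.0000) / 1.7974 = -0.8345.
Step 5: Two-sided p-value via normal approximation = 2*(1 - Phi(|z|)) = 0.403986.
Step 6: alpha = 0.05. fail to reject H0.

R = 6, z = -0.8345, p = 0.403986, fail to reject H0.


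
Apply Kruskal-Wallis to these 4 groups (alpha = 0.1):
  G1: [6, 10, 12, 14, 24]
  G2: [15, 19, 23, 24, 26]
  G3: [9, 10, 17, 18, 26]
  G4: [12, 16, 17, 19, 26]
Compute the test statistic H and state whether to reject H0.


Step 1: Combine all N = 20 observations and assign midranks.
sorted (value, group, rank): (6,G1,1), (9,G3,2), (10,G1,3.5), (10,G3,3.5), (12,G1,5.5), (12,G4,5.5), (14,G1,7), (15,G2,8), (16,G4,9), (17,G3,10.5), (17,G4,10.5), (18,G3,12), (19,G2,13.5), (19,G4,13.5), (23,G2,15), (24,G1,16.5), (24,G2,16.5), (26,G2,19), (26,G3,19), (26,G4,19)
Step 2: Sum ranks within each group.
R_1 = 33.5 (n_1 = 5)
R_2 = 72 (n_2 = 5)
R_3 = 47 (n_3 = 5)
R_4 = 57.5 (n_4 = 5)
Step 3: H = 12/(N(N+1)) * sum(R_i^2/n_i) - 3(N+1)
     = 12/(20*21) * (33.5^2/5 + 72^2/5 + 47^2/5 + 57.5^2/5) - 3*21
     = 0.028571 * 2364.3 - 63
     = 4.551429.
Step 4: Ties present; correction factor C = 1 - 54/(20^3 - 20) = 0.993233. Corrected H = 4.551429 / 0.993233 = 4.582438.
Step 5: Under H0, H ~ chi^2(3); p-value = 0.205054.
Step 6: alpha = 0.1. fail to reject H0.

H = 4.5824, df = 3, p = 0.205054, fail to reject H0.


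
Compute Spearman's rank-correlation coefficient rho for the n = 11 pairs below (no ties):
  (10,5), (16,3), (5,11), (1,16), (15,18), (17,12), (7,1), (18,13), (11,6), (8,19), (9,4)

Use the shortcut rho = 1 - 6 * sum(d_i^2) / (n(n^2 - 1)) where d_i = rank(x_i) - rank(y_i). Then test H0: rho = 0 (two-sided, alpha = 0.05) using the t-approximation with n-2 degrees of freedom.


Step 1: Rank x and y separately (midranks; no ties here).
rank(x): 10->6, 16->9, 5->2, 1->1, 15->8, 17->10, 7->3, 18->11, 11->7, 8->4, 9->5
rank(y): 5->4, 3->2, 11->6, 16->9, 18->10, 12->7, 1->1, 13->8, 6->5, 19->11, 4->3
Step 2: d_i = R_x(i) - R_y(i); compute d_i^2.
  (6-4)^2=4, (9-2)^2=49, (2-6)^2=16, (1-9)^2=64, (8-10)^2=4, (10-7)^2=9, (3-1)^2=4, (11-8)^2=9, (7-5)^2=4, (4-11)^2=49, (5-3)^2=4
sum(d^2) = 216.
Step 3: rho = 1 - 6*216 / (11*(11^2 - 1)) = 1 - 1296/1320 = 0.018182.
Step 4: Under H0, t = rho * sqrt((n-2)/(1-rho^2)) = 0.0546 ~ t(9).
Step 5: Two-sided p-value from the t-distribution with 9 df = 0.957685.
Step 6: alpha = 0.05. fail to reject H0.

rho = 0.0182, p = 0.957685, fail to reject H0 at alpha = 0.05.


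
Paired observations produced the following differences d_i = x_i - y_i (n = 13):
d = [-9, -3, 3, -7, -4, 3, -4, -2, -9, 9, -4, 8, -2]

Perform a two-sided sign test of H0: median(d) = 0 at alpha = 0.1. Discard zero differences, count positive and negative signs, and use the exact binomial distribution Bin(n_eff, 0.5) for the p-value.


Step 1: Discard zero differences. Original n = 13; n_eff = number of nonzero differences = 13.
Nonzero differences (with sign): -9, -3, +3, -7, -4, +3, -4, -2, -9, +9, -4, +8, -2
Step 2: Count signs: positive = 4, negative = 9.
Step 3: Under H0: P(positive) = 0.5, so the number of positives S ~ Bin(13, 0.5).
Step 4: Two-sided exact p-value = sum of Bin(13,0.5) probabilities at or below the observed probability = 0.266846.
Step 5: alpha = 0.1. fail to reject H0.

n_eff = 13, pos = 4, neg = 9, p = 0.266846, fail to reject H0.


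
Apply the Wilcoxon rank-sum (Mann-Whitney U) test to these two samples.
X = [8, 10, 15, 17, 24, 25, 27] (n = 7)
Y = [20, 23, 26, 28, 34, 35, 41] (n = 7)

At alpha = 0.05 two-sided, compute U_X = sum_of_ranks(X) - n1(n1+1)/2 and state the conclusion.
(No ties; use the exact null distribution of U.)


Step 1: Combine and sort all 14 observations; assign midranks.
sorted (value, group): (8,X), (10,X), (15,X), (17,X), (20,Y), (23,Y), (24,X), (25,X), (26,Y), (27,X), (28,Y), (34,Y), (35,Y), (41,Y)
ranks: 8->1, 10->2, 15->3, 17->4, 20->5, 23->6, 24->7, 25->8, 26->9, 27->10, 28->11, 34->12, 35->13, 41->14
Step 2: Rank sum for X: R1 = 1 + 2 + 3 + 4 + 7 + 8 + 10 = 35.
Step 3: U_X = R1 - n1(n1+1)/2 = 35 - 7*8/2 = 35 - 28 = 7.
       U_Y = n1*n2 - U_X = 49 - 7 = 42.
Step 4: No ties, so the exact null distribution of U (based on enumerating the C(14,7) = 3432 equally likely rank assignments) gives the two-sided p-value.
Step 5: p-value = 0.026224; compare to alpha = 0.05. reject H0.

U_X = 7, p = 0.026224, reject H0 at alpha = 0.05.


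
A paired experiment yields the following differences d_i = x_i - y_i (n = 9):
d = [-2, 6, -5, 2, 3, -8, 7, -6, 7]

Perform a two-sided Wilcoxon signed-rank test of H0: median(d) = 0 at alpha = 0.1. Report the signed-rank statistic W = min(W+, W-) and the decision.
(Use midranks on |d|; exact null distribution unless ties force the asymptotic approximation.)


Step 1: Drop any zero differences (none here) and take |d_i|.
|d| = [2, 6, 5, 2, 3, 8, 7, 6, 7]
Step 2: Midrank |d_i| (ties get averaged ranks).
ranks: |2|->1.5, |6|->5.5, |5|->4, |2|->1.5, |3|->3, |8|->9, |7|->7.5, |6|->5.5, |7|->7.5
Step 3: Attach original signs; sum ranks with positive sign and with negative sign.
W+ = 5.5 + 1.5 + 3 + 7.5 + 7.5 = 25
W- = 1.5 + 4 + 9 + 5.5 = 20
(Check: W+ + W- = 45 should equal n(n+1)/2 = 45.)
Step 4: Test statistic W = min(W+, W-) = 20.
Step 5: Ties in |d|, so use the tie-corrected normal approximation.
        E[W] = n(n+1)/4 = 9*10/4 = 22.5.
        Tie groups: |d|=2 (t=2), |d|=6 (t=2), |d|=7 (t=2); sum(t^3 - t) = 18.
        Var[W] = n(n+1)(2n+1)/24 - sum(t^3-t)/48 = 1710/24 - 18/48 = 70.875.
        z = (W - E[W]) / sqrt(Var[W]) = (20 - 22.5) / 8.4187 = -0.2970.
        Two-sided p = 2*Phi(z) = 0.766499.
Step 6: alpha = 0.1. fail to reject H0.

W+ = 25, W- = 20, W = min = 20, p = 0.766499, fail to reject H0.


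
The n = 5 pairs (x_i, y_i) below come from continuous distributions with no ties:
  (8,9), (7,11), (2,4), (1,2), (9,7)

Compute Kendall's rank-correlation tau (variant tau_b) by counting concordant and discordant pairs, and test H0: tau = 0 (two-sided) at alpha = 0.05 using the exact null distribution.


Step 1: Enumerate the 10 unordered pairs (i,j) with i<j and classify each by sign(x_j-x_i) * sign(y_j-y_i).
  (1,2):dx=-1,dy=+2->D; (1,3):dx=-6,dy=-5->C; (1,4):dx=-7,dy=-7->C; (1,5):dx=+1,dy=-2->D
  (2,3):dx=-5,dy=-7->C; (2,4):dx=-6,dy=-9->C; (2,5):dx=+2,dy=-4->D; (3,4):dx=-1,dy=-2->C
  (3,5):dx=+7,dy=+3->C; (4,5):dx=+8,dy=+5->C
Step 2: C = 7, D = 3, total pairs = 10.
Step 3: tau = (C - D)/(n(n-1)/2) = (7 - 3)/10 = 0.400000.
Step 4: Exact two-sided p-value (enumerate n! = 120 permutations of y under H0): p = 0.483333.
Step 5: alpha = 0.05. fail to reject H0.

tau_b = 0.4000 (C=7, D=3), p = 0.483333, fail to reject H0.


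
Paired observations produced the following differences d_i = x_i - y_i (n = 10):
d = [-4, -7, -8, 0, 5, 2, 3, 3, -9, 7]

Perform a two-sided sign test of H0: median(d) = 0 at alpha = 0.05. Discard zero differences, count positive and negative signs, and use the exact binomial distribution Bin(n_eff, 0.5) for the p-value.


Step 1: Discard zero differences. Original n = 10; n_eff = number of nonzero differences = 9.
Nonzero differences (with sign): -4, -7, -8, +5, +2, +3, +3, -9, +7
Step 2: Count signs: positive = 5, negative = 4.
Step 3: Under H0: P(positive) = 0.5, so the number of positives S ~ Bin(9, 0.5).
Step 4: Two-sided exact p-value = sum of Bin(9,0.5) probabilities at or below the observed probability = 1.000000.
Step 5: alpha = 0.05. fail to reject H0.

n_eff = 9, pos = 5, neg = 4, p = 1.000000, fail to reject H0.


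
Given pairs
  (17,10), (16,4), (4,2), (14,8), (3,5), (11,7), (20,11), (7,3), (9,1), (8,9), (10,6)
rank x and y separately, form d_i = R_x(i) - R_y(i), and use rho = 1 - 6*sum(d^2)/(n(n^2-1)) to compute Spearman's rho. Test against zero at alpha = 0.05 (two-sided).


Step 1: Rank x and y separately (midranks; no ties here).
rank(x): 17->10, 16->9, 4->2, 14->8, 3->1, 11->7, 20->11, 7->3, 9->5, 8->4, 10->6
rank(y): 10->10, 4->4, 2->2, 8->8, 5->5, 7->7, 11->11, 3->3, 1->1, 9->9, 6->6
Step 2: d_i = R_x(i) - R_y(i); compute d_i^2.
  (10-10)^2=0, (9-4)^2=25, (2-2)^2=0, (8-8)^2=0, (1-5)^2=16, (7-7)^2=0, (11-11)^2=0, (3-3)^2=0, (5-1)^2=16, (4-9)^2=25, (6-6)^2=0
sum(d^2) = 82.
Step 3: rho = 1 - 6*82 / (11*(11^2 - 1)) = 1 - 492/1320 = 0.627273.
Step 4: Under H0, t = rho * sqrt((n-2)/(1-rho^2)) = 2.4163 ~ t(9).
Step 5: Two-sided p-value from the t-distribution with 9 df = 0.038845.
Step 6: alpha = 0.05. reject H0.

rho = 0.6273, p = 0.038845, reject H0 at alpha = 0.05.


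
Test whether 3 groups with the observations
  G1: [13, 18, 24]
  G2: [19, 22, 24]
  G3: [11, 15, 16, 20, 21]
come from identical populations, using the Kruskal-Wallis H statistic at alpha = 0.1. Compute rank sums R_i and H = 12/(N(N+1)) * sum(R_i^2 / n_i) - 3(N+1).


Step 1: Combine all N = 11 observations and assign midranks.
sorted (value, group, rank): (11,G3,1), (13,G1,2), (15,G3,3), (16,G3,4), (18,G1,5), (19,G2,6), (20,G3,7), (21,G3,8), (22,G2,9), (24,G1,10.5), (24,G2,10.5)
Step 2: Sum ranks within each group.
R_1 = 17.5 (n_1 = 3)
R_2 = 25.5 (n_2 = 3)
R_3 = 23 (n_3 = 5)
Step 3: H = 12/(N(N+1)) * sum(R_i^2/n_i) - 3(N+1)
     = 12/(11*12) * (17.5^2/3 + 25.5^2/3 + 23^2/5) - 3*12
     = 0.090909 * 424.633 - 36
     = 2.603030.
Step 4: Ties present; correction factor C = 1 - 6/(11^3 - 11) = 0.995455. Corrected H = 2.603030 / 0.995455 = 2.614916.
Step 5: Under H0, H ~ chi^2(2); p-value = 0.270507.
Step 6: alpha = 0.1. fail to reject H0.

H = 2.6149, df = 2, p = 0.270507, fail to reject H0.


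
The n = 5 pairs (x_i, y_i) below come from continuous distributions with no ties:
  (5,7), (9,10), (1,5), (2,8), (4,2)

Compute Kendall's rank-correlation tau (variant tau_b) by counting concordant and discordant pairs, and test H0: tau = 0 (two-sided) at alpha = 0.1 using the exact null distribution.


Step 1: Enumerate the 10 unordered pairs (i,j) with i<j and classify each by sign(x_j-x_i) * sign(y_j-y_i).
  (1,2):dx=+4,dy=+3->C; (1,3):dx=-4,dy=-2->C; (1,4):dx=-3,dy=+1->D; (1,5):dx=-1,dy=-5->C
  (2,3):dx=-8,dy=-5->C; (2,4):dx=-7,dy=-2->C; (2,5):dx=-5,dy=-8->C; (3,4):dx=+1,dy=+3->C
  (3,5):dx=+3,dy=-3->D; (4,5):dx=+2,dy=-6->D
Step 2: C = 7, D = 3, total pairs = 10.
Step 3: tau = (C - D)/(n(n-1)/2) = (7 - 3)/10 = 0.400000.
Step 4: Exact two-sided p-value (enumerate n! = 120 permutations of y under H0): p = 0.483333.
Step 5: alpha = 0.1. fail to reject H0.

tau_b = 0.4000 (C=7, D=3), p = 0.483333, fail to reject H0.


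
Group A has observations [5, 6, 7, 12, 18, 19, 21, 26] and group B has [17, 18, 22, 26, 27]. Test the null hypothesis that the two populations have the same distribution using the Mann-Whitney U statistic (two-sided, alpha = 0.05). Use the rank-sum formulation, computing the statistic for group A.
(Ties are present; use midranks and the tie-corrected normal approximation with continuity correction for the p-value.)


Step 1: Combine and sort all 13 observations; assign midranks.
sorted (value, group): (5,X), (6,X), (7,X), (12,X), (17,Y), (18,X), (18,Y), (19,X), (21,X), (22,Y), (26,X), (26,Y), (27,Y)
ranks: 5->1, 6->2, 7->3, 12->4, 17->5, 18->6.5, 18->6.5, 19->8, 21->9, 22->10, 26->11.5, 26->11.5, 27->13
Step 2: Rank sum for X: R1 = 1 + 2 + 3 + 4 + 6.5 + 8 + 9 + 11.5 = 45.
Step 3: U_X = R1 - n1(n1+1)/2 = 45 - 8*9/2 = 45 - 36 = 9.
       U_Y = n1*n2 - U_X = 40 - 9 = 31.
Step 4: Ties are present, so use the tie-corrected normal approximation (with continuity correction) for the p-value.
Step 5: p-value = 0.123248; compare to alpha = 0.05. fail to reject H0.

U_X = 9, p = 0.123248, fail to reject H0 at alpha = 0.05.


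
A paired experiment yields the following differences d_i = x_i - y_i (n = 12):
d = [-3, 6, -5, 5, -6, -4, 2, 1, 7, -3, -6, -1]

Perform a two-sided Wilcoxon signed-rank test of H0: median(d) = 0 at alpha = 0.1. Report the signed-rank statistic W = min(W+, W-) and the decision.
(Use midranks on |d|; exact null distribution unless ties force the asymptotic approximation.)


Step 1: Drop any zero differences (none here) and take |d_i|.
|d| = [3, 6, 5, 5, 6, 4, 2, 1, 7, 3, 6, 1]
Step 2: Midrank |d_i| (ties get averaged ranks).
ranks: |3|->4.5, |6|->10, |5|->7.5, |5|->7.5, |6|->10, |4|->6, |2|->3, |1|->1.5, |7|->12, |3|->4.5, |6|->10, |1|->1.5
Step 3: Attach original signs; sum ranks with positive sign and with negative sign.
W+ = 10 + 7.5 + 3 + 1.5 + 12 = 34
W- = 4.5 + 7.5 + 10 + 6 + 4.5 + 10 + 1.5 = 44
(Check: W+ + W- = 78 should equal n(n+1)/2 = 78.)
Step 4: Test statistic W = min(W+, W-) = 34.
Step 5: Ties in |d|, so use the tie-corrected normal approximation.
        E[W] = n(n+1)/4 = 12*13/4 = 39.
        Tie groups: |d|=1 (t=2), |d|=3 (t=2), |d|=5 (t=2), |d|=6 (t=3); sum(t^3 - t) = 42.
        Var[W] = n(n+1)(2n+1)/24 - sum(t^3-t)/48 = 3900/24 - 42/48 = 161.625.
        z = (W - E[W]) / sqrt(Var[W]) = (34 - 39) / 12.7132 = -0.3933.
        Two-sided p = 2*Phi(z) = 0.694103.
Step 6: alpha = 0.1. fail to reject H0.

W+ = 34, W- = 44, W = min = 34, p = 0.694103, fail to reject H0.


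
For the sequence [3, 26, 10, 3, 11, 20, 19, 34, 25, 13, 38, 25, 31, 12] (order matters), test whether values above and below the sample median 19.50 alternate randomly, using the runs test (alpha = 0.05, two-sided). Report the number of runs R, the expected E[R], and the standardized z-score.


Step 1: Compute median = 19.50; label A = above, B = below.
Labels in order: BABBBABAABAAAB  (n_A = 7, n_B = 7)
Step 2: Count runs R = 9.
Step 3: Under H0 (random ordering), E[R] = 2*n_A*n_B/(n_A+n_B) + 1 = 2*7*7/14 + 1 = 8.0000.
        Var[R] = 2*n_A*n_B*(2*n_A*n_B - n_A - n_B) / ((n_A+n_B)^2 * (n_A+n_B-1)) = 8232/2548 = 3.2308.
        SD[R] = 1.7974.
Step 4: Continuity-corrected z = (R - 0.5 - E[R]) / SD[R] = (9 - 0.5 - 8.0000) / 1.7974 = 0.2782.
Step 5: Two-sided p-value via normal approximation = 2*(1 - Phi(|z|)) = 0.780879.
Step 6: alpha = 0.05. fail to reject H0.

R = 9, z = 0.2782, p = 0.780879, fail to reject H0.


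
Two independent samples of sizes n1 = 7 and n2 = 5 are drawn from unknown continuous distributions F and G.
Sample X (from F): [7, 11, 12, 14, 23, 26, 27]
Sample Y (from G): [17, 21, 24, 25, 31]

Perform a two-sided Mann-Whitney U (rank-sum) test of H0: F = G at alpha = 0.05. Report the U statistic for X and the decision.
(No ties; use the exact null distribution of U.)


Step 1: Combine and sort all 12 observations; assign midranks.
sorted (value, group): (7,X), (11,X), (12,X), (14,X), (17,Y), (21,Y), (23,X), (24,Y), (25,Y), (26,X), (27,X), (31,Y)
ranks: 7->1, 11->2, 12->3, 14->4, 17->5, 21->6, 23->7, 24->8, 25->9, 26->10, 27->11, 31->12
Step 2: Rank sum for X: R1 = 1 + 2 + 3 + 4 + 7 + 10 + 11 = 38.
Step 3: U_X = R1 - n1(n1+1)/2 = 38 - 7*8/2 = 38 - 28 = 10.
       U_Y = n1*n2 - U_X = 35 - 10 = 25.
Step 4: No ties, so the exact null distribution of U (based on enumerating the C(12,7) = 792 equally likely rank assignments) gives the two-sided p-value.
Step 5: p-value = 0.267677; compare to alpha = 0.05. fail to reject H0.

U_X = 10, p = 0.267677, fail to reject H0 at alpha = 0.05.


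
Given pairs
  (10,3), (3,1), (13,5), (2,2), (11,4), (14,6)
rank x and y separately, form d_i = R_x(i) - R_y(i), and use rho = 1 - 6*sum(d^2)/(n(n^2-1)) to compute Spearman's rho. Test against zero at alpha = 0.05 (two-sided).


Step 1: Rank x and y separately (midranks; no ties here).
rank(x): 10->3, 3->2, 13->5, 2->1, 11->4, 14->6
rank(y): 3->3, 1->1, 5->5, 2->2, 4->4, 6->6
Step 2: d_i = R_x(i) - R_y(i); compute d_i^2.
  (3-3)^2=0, (2-1)^2=1, (5-5)^2=0, (1-2)^2=1, (4-4)^2=0, (6-6)^2=0
sum(d^2) = 2.
Step 3: rho = 1 - 6*2 / (6*(6^2 - 1)) = 1 - 12/210 = 0.942857.
Step 4: Under H0, t = rho * sqrt((n-2)/(1-rho^2)) = 5.6595 ~ t(4).
Step 5: Two-sided p-value from the t-distribution with 4 df = 0.004805.
Step 6: alpha = 0.05. reject H0.

rho = 0.9429, p = 0.004805, reject H0 at alpha = 0.05.


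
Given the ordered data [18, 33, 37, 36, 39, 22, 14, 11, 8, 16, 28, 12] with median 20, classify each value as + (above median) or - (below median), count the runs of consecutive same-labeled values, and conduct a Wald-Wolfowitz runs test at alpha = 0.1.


Step 1: Compute median = 20; label A = above, B = below.
Labels in order: BAAAAABBBBAB  (n_A = 6, n_B = 6)
Step 2: Count runs R = 5.
Step 3: Under H0 (random ordering), E[R] = 2*n_A*n_B/(n_A+n_B) + 1 = 2*6*6/12 + 1 = 7.0000.
        Var[R] = 2*n_A*n_B*(2*n_A*n_B - n_A - n_B) / ((n_A+n_B)^2 * (n_A+n_B-1)) = 4320/1584 = 2.7273.
        SD[R] = 1.6514.
Step 4: Continuity-corrected z = (R + 0.5 - E[R]) / SD[R] = (5 + 0.5 - 7.0000) / 1.6514 = -0.9083.
Step 5: Two-sided p-value via normal approximation = 2*(1 - Phi(|z|)) = 0.363722.
Step 6: alpha = 0.1. fail to reject H0.

R = 5, z = -0.9083, p = 0.363722, fail to reject H0.


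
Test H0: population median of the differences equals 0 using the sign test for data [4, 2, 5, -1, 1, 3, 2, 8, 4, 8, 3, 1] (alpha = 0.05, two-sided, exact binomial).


Step 1: Discard zero differences. Original n = 12; n_eff = number of nonzero differences = 12.
Nonzero differences (with sign): +4, +2, +5, -1, +1, +3, +2, +8, +4, +8, +3, +1
Step 2: Count signs: positive = 11, negative = 1.
Step 3: Under H0: P(positive) = 0.5, so the number of positives S ~ Bin(12, 0.5).
Step 4: Two-sided exact p-value = sum of Bin(12,0.5) probabilities at or below the observed probability = 0.006348.
Step 5: alpha = 0.05. reject H0.

n_eff = 12, pos = 11, neg = 1, p = 0.006348, reject H0.


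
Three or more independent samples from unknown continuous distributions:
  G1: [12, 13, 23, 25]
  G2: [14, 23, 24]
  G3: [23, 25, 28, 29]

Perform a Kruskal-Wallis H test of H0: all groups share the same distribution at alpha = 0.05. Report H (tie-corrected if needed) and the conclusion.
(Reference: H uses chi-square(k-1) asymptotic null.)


Step 1: Combine all N = 11 observations and assign midranks.
sorted (value, group, rank): (12,G1,1), (13,G1,2), (14,G2,3), (23,G1,5), (23,G2,5), (23,G3,5), (24,G2,7), (25,G1,8.5), (25,G3,8.5), (28,G3,10), (29,G3,11)
Step 2: Sum ranks within each group.
R_1 = 16.5 (n_1 = 4)
R_2 = 15 (n_2 = 3)
R_3 = 34.5 (n_3 = 4)
Step 3: H = 12/(N(N+1)) * sum(R_i^2/n_i) - 3(N+1)
     = 12/(11*12) * (16.5^2/4 + 15^2/3 + 34.5^2/4) - 3*12
     = 0.090909 * 440.625 - 36
     = 4.056818.
Step 4: Ties present; correction factor C = 1 - 30/(11^3 - 11) = 0.977273. Corrected H = 4.056818 / 0.977273 = 4.151163.
Step 5: Under H0, H ~ chi^2(2); p-value = 0.125483.
Step 6: alpha = 0.05. fail to reject H0.

H = 4.1512, df = 2, p = 0.125483, fail to reject H0.


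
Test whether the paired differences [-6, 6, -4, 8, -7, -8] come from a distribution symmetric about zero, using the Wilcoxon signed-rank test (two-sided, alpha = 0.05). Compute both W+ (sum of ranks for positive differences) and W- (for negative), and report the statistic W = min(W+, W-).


Step 1: Drop any zero differences (none here) and take |d_i|.
|d| = [6, 6, 4, 8, 7, 8]
Step 2: Midrank |d_i| (ties get averaged ranks).
ranks: |6|->2.5, |6|->2.5, |4|->1, |8|->5.5, |7|->4, |8|->5.5
Step 3: Attach original signs; sum ranks with positive sign and with negative sign.
W+ = 2.5 + 5.5 = 8
W- = 2.5 + 1 + 4 + 5.5 = 13
(Check: W+ + W- = 21 should equal n(n+1)/2 = 21.)
Step 4: Test statistic W = min(W+, W-) = 8.
Step 5: Ties in |d|, so use the tie-corrected normal approximation.
        E[W] = n(n+1)/4 = 6*7/4 = 10.5.
        Tie groups: |d|=6 (t=2), |d|=8 (t=2); sum(t^3 - t) = 12.
        Var[W] = n(n+1)(2n+1)/24 - sum(t^3-t)/48 = 546/24 - 12/48 = 22.5.
        z = (W - E[W]) / sqrt(Var[W]) = (8 - 10.5) / 4.7434 = -0.5270.
        Two-sided p = 2*Phi(z) = 0.598161.
Step 6: alpha = 0.05. fail to reject H0.

W+ = 8, W- = 13, W = min = 8, p = 0.598161, fail to reject H0.


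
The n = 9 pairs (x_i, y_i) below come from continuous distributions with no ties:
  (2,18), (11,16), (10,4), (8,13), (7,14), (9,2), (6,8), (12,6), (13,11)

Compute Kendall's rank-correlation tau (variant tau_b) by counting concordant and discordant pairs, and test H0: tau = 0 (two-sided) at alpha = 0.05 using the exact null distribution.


Step 1: Enumerate the 36 unordered pairs (i,j) with i<j and classify each by sign(x_j-x_i) * sign(y_j-y_i).
  (1,2):dx=+9,dy=-2->D; (1,3):dx=+8,dy=-14->D; (1,4):dx=+6,dy=-5->D; (1,5):dx=+5,dy=-4->D
  (1,6):dx=+7,dy=-16->D; (1,7):dx=+4,dy=-10->D; (1,8):dx=+10,dy=-12->D; (1,9):dx=+11,dy=-7->D
  (2,3):dx=-1,dy=-12->C; (2,4):dx=-3,dy=-3->C; (2,5):dx=-4,dy=-2->C; (2,6):dx=-2,dy=-14->C
  (2,7):dx=-5,dy=-8->C; (2,8):dx=+1,dy=-10->D; (2,9):dx=+2,dy=-5->D; (3,4):dx=-2,dy=+9->D
  (3,5):dx=-3,dy=+10->D; (3,6):dx=-1,dy=-2->C; (3,7):dx=-4,dy=+4->D; (3,8):dx=+2,dy=+2->C
  (3,9):dx=+3,dy=+7->C; (4,5):dx=-1,dy=+1->D; (4,6):dx=+1,dy=-11->D; (4,7):dx=-2,dy=-5->C
  (4,8):dx=+4,dy=-7->D; (4,9):dx=+5,dy=-2->D; (5,6):dx=+2,dy=-12->D; (5,7):dx=-1,dy=-6->C
  (5,8):dx=+5,dy=-8->D; (5,9):dx=+6,dy=-3->D; (6,7):dx=-3,dy=+6->D; (6,8):dx=+3,dy=+4->C
  (6,9):dx=+4,dy=+9->C; (7,8):dx=+6,dy=-2->D; (7,9):dx=+7,dy=+3->C; (8,9):dx=+1,dy=+5->C
Step 2: C = 14, D = 22, total pairs = 36.
Step 3: tau = (C - D)/(n(n-1)/2) = (14 - 22)/36 = -0.222222.
Step 4: Exact two-sided p-value (enumerate n! = 362880 permutations of y under H0): p = 0.476709.
Step 5: alpha = 0.05. fail to reject H0.

tau_b = -0.2222 (C=14, D=22), p = 0.476709, fail to reject H0.


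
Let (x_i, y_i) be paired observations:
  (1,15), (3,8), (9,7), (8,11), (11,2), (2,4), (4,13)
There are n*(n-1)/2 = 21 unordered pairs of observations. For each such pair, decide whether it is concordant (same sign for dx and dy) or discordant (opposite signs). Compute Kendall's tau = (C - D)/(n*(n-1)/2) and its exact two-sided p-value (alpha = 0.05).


Step 1: Enumerate the 21 unordered pairs (i,j) with i<j and classify each by sign(x_j-x_i) * sign(y_j-y_i).
  (1,2):dx=+2,dy=-7->D; (1,3):dx=+8,dy=-8->D; (1,4):dx=+7,dy=-4->D; (1,5):dx=+10,dy=-13->D
  (1,6):dx=+1,dy=-11->D; (1,7):dx=+3,dy=-2->D; (2,3):dx=+6,dy=-1->D; (2,4):dx=+5,dy=+3->C
  (2,5):dx=+8,dy=-6->D; (2,6):dx=-1,dy=-4->C; (2,7):dx=+1,dy=+5->C; (3,4):dx=-1,dy=+4->D
  (3,5):dx=+2,dy=-5->D; (3,6):dx=-7,dy=-3->C; (3,7):dx=-5,dy=+6->D; (4,5):dx=+3,dy=-9->D
  (4,6):dx=-6,dy=-7->C; (4,7):dx=-4,dy=+2->D; (5,6):dx=-9,dy=+2->D; (5,7):dx=-7,dy=+11->D
  (6,7):dx=+2,dy=+9->C
Step 2: C = 6, D = 15, total pairs = 21.
Step 3: tau = (C - D)/(n(n-1)/2) = (6 - 15)/21 = -0.428571.
Step 4: Exact two-sided p-value (enumerate n! = 5040 permutations of y under H0): p = 0.238889.
Step 5: alpha = 0.05. fail to reject H0.

tau_b = -0.4286 (C=6, D=15), p = 0.238889, fail to reject H0.


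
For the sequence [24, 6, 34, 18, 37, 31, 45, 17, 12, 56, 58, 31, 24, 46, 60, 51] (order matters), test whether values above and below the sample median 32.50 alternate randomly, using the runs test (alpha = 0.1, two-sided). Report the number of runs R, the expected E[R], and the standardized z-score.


Step 1: Compute median = 32.50; label A = above, B = below.
Labels in order: BBABABABBAABBAAA  (n_A = 8, n_B = 8)
Step 2: Count runs R = 10.
Step 3: Under H0 (random ordering), E[R] = 2*n_A*n_B/(n_A+n_B) + 1 = 2*8*8/16 + 1 = 9.0000.
        Var[R] = 2*n_A*n_B*(2*n_A*n_B - n_A - n_B) / ((n_A+n_B)^2 * (n_A+n_B-1)) = 14336/3840 = 3.7333.
        SD[R] = 1.9322.
Step 4: Continuity-corrected z = (R - 0.5 - E[R]) / SD[R] = (10 - 0.5 - 9.0000) / 1.9322 = 0.2588.
Step 5: Two-sided p-value via normal approximation = 2*(1 - Phi(|z|)) = 0.795809.
Step 6: alpha = 0.1. fail to reject H0.

R = 10, z = 0.2588, p = 0.795809, fail to reject H0.


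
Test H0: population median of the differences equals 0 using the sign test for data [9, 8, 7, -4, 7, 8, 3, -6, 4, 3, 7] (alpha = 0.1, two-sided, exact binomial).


Step 1: Discard zero differences. Original n = 11; n_eff = number of nonzero differences = 11.
Nonzero differences (with sign): +9, +8, +7, -4, +7, +8, +3, -6, +4, +3, +7
Step 2: Count signs: positive = 9, negative = 2.
Step 3: Under H0: P(positive) = 0.5, so the number of positives S ~ Bin(11, 0.5).
Step 4: Two-sided exact p-value = sum of Bin(11,0.5) probabilities at or below the observed probability = 0.065430.
Step 5: alpha = 0.1. reject H0.

n_eff = 11, pos = 9, neg = 2, p = 0.065430, reject H0.


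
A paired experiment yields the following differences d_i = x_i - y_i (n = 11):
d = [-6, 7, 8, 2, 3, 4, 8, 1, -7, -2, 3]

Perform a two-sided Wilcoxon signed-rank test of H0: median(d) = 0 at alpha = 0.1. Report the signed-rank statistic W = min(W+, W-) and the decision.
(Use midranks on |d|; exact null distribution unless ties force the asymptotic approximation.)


Step 1: Drop any zero differences (none here) and take |d_i|.
|d| = [6, 7, 8, 2, 3, 4, 8, 1, 7, 2, 3]
Step 2: Midrank |d_i| (ties get averaged ranks).
ranks: |6|->7, |7|->8.5, |8|->10.5, |2|->2.5, |3|->4.5, |4|->6, |8|->10.5, |1|->1, |7|->8.5, |2|->2.5, |3|->4.5
Step 3: Attach original signs; sum ranks with positive sign and with negative sign.
W+ = 8.5 + 10.5 + 2.5 + 4.5 + 6 + 10.5 + 1 + 4.5 = 48
W- = 7 + 8.5 + 2.5 = 18
(Check: W+ + W- = 66 should equal n(n+1)/2 = 66.)
Step 4: Test statistic W = min(W+, W-) = 18.
Step 5: Ties in |d|, so use the tie-corrected normal approximation.
        E[W] = n(n+1)/4 = 11*12/4 = 33.
        Tie groups: |d|=2 (t=2), |d|=3 (t=2), |d|=7 (t=2), |d|=8 (t=2); sum(t^3 - t) = 24.
        Var[W] = n(n+1)(2n+1)/24 - sum(t^3-t)/48 = 3036/24 - 24/48 = 126.
        z = (W - E[W]) / sqrt(Var[W]) = (18 - 33) / 11.2250 = -1.3363.
        Two-sided p = 2*Phi(z) = 0.181449.
Step 6: alpha = 0.1. fail to reject H0.

W+ = 48, W- = 18, W = min = 18, p = 0.181449, fail to reject H0.


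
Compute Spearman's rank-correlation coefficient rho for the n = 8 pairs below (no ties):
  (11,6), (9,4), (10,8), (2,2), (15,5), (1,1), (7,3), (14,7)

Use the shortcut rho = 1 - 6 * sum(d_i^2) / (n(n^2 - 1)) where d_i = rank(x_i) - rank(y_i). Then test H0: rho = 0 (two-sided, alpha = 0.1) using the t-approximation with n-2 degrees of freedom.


Step 1: Rank x and y separately (midranks; no ties here).
rank(x): 11->6, 9->4, 10->5, 2->2, 15->8, 1->1, 7->3, 14->7
rank(y): 6->6, 4->4, 8->8, 2->2, 5->5, 1->1, 3->3, 7->7
Step 2: d_i = R_x(i) - R_y(i); compute d_i^2.
  (6-6)^2=0, (4-4)^2=0, (5-8)^2=9, (2-2)^2=0, (8-5)^2=9, (1-1)^2=0, (3-3)^2=0, (7-7)^2=0
sum(d^2) = 18.
Step 3: rho = 1 - 6*18 / (8*(8^2 - 1)) = 1 - 108/504 = 0.785714.
Step 4: Under H0, t = rho * sqrt((n-2)/(1-rho^2)) = 3.1113 ~ t(6).
Step 5: Two-sided p-value from the t-distribution with 6 df = 0.020815.
Step 6: alpha = 0.1. reject H0.

rho = 0.7857, p = 0.020815, reject H0 at alpha = 0.1.


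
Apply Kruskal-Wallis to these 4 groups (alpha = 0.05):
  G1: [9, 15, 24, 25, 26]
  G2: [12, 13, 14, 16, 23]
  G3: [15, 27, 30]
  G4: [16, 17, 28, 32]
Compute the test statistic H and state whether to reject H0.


Step 1: Combine all N = 17 observations and assign midranks.
sorted (value, group, rank): (9,G1,1), (12,G2,2), (13,G2,3), (14,G2,4), (15,G1,5.5), (15,G3,5.5), (16,G2,7.5), (16,G4,7.5), (17,G4,9), (23,G2,10), (24,G1,11), (25,G1,12), (26,G1,13), (27,G3,14), (28,G4,15), (30,G3,16), (32,G4,17)
Step 2: Sum ranks within each group.
R_1 = 42.5 (n_1 = 5)
R_2 = 26.5 (n_2 = 5)
R_3 = 35.5 (n_3 = 3)
R_4 = 48.5 (n_4 = 4)
Step 3: H = 12/(N(N+1)) * sum(R_i^2/n_i) - 3(N+1)
     = 12/(17*18) * (42.5^2/5 + 26.5^2/5 + 35.5^2/3 + 48.5^2/4) - 3*18
     = 0.039216 * 1509.85 - 54
     = 5.209641.
Step 4: Ties present; correction factor C = 1 - 12/(17^3 - 17) = 0.997549. Corrected H = 5.209641 / 0.997549 = 5.222441.
Step 5: Under H0, H ~ chi^2(3); p-value = 0.156215.
Step 6: alpha = 0.05. fail to reject H0.

H = 5.2224, df = 3, p = 0.156215, fail to reject H0.


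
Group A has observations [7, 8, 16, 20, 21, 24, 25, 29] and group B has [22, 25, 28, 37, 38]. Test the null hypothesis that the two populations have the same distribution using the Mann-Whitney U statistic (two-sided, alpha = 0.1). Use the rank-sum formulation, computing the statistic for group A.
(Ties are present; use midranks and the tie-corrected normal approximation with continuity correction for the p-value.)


Step 1: Combine and sort all 13 observations; assign midranks.
sorted (value, group): (7,X), (8,X), (16,X), (20,X), (21,X), (22,Y), (24,X), (25,X), (25,Y), (28,Y), (29,X), (37,Y), (38,Y)
ranks: 7->1, 8->2, 16->3, 20->4, 21->5, 22->6, 24->7, 25->8.5, 25->8.5, 28->10, 29->11, 37->12, 38->13
Step 2: Rank sum for X: R1 = 1 + 2 + 3 + 4 + 5 + 7 + 8.5 + 11 = 41.5.
Step 3: U_X = R1 - n1(n1+1)/2 = 41.5 - 8*9/2 = 41.5 - 36 = 5.5.
       U_Y = n1*n2 - U_X = 40 - 5.5 = 34.5.
Step 4: Ties are present, so use the tie-corrected normal approximation (with continuity correction) for the p-value.
Step 5: p-value = 0.040149; compare to alpha = 0.1. reject H0.

U_X = 5.5, p = 0.040149, reject H0 at alpha = 0.1.


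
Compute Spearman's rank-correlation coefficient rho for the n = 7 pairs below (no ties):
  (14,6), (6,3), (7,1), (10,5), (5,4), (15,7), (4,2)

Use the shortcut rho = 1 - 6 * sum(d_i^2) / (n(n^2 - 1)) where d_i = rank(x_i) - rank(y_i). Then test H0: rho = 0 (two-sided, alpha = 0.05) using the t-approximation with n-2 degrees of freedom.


Step 1: Rank x and y separately (midranks; no ties here).
rank(x): 14->6, 6->3, 7->4, 10->5, 5->2, 15->7, 4->1
rank(y): 6->6, 3->3, 1->1, 5->5, 4->4, 7->7, 2->2
Step 2: d_i = R_x(i) - R_y(i); compute d_i^2.
  (6-6)^2=0, (3-3)^2=0, (4-1)^2=9, (5-5)^2=0, (2-4)^2=4, (7-7)^2=0, (1-2)^2=1
sum(d^2) = 14.
Step 3: rho = 1 - 6*14 / (7*(7^2 - 1)) = 1 - 84/336 = 0.750000.
Step 4: Under H0, t = rho * sqrt((n-2)/(1-rho^2)) = 2.5355 ~ t(5).
Step 5: Two-sided p-value from the t-distribution with 5 df = 0.052181.
Step 6: alpha = 0.05. fail to reject H0.

rho = 0.7500, p = 0.052181, fail to reject H0 at alpha = 0.05.


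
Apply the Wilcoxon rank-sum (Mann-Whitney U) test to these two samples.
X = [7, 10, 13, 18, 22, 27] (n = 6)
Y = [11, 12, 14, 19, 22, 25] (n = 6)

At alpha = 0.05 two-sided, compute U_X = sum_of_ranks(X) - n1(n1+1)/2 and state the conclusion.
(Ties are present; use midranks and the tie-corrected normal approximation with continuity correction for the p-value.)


Step 1: Combine and sort all 12 observations; assign midranks.
sorted (value, group): (7,X), (10,X), (11,Y), (12,Y), (13,X), (14,Y), (18,X), (19,Y), (22,X), (22,Y), (25,Y), (27,X)
ranks: 7->1, 10->2, 11->3, 12->4, 13->5, 14->6, 18->7, 19->8, 22->9.5, 22->9.5, 25->11, 27->12
Step 2: Rank sum for X: R1 = 1 + 2 + 5 + 7 + 9.5 + 12 = 36.5.
Step 3: U_X = R1 - n1(n1+1)/2 = 36.5 - 6*7/2 = 36.5 - 21 = 15.5.
       U_Y = n1*n2 - U_X = 36 - 15.5 = 20.5.
Step 4: Ties are present, so use the tie-corrected normal approximation (with continuity correction) for the p-value.
Step 5: p-value = 0.748349; compare to alpha = 0.05. fail to reject H0.

U_X = 15.5, p = 0.748349, fail to reject H0 at alpha = 0.05.


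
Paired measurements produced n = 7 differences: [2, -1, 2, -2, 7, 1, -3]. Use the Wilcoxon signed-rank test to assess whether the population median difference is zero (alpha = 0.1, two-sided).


Step 1: Drop any zero differences (none here) and take |d_i|.
|d| = [2, 1, 2, 2, 7, 1, 3]
Step 2: Midrank |d_i| (ties get averaged ranks).
ranks: |2|->4, |1|->1.5, |2|->4, |2|->4, |7|->7, |1|->1.5, |3|->6
Step 3: Attach original signs; sum ranks with positive sign and with negative sign.
W+ = 4 + 4 + 7 + 1.5 = 16.5
W- = 1.5 + 4 + 6 = 11.5
(Check: W+ + W- = 28 should equal n(n+1)/2 = 28.)
Step 4: Test statistic W = min(W+, W-) = 11.5.
Step 5: Ties in |d|, so use the tie-corrected normal approximation.
        E[W] = n(n+1)/4 = 7*8/4 = 14.
        Tie groups: |d|=1 (t=2), |d|=2 (t=3); sum(t^3 - t) = 30.
        Var[W] = n(n+1)(2n+1)/24 - sum(t^3-t)/48 = 840/24 - 30/48 = 34.375.
        z = (W - E[W]) / sqrt(Var[W]) = (11.5 - 14) / 5.8630 = -0.4264.
        Two-sided p = 2*Phi(z) = 0.669815.
Step 6: alpha = 0.1. fail to reject H0.

W+ = 16.5, W- = 11.5, W = min = 11.5, p = 0.669815, fail to reject H0.


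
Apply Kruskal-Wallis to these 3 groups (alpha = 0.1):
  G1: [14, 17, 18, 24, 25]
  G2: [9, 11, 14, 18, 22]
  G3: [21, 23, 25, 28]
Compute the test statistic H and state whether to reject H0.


Step 1: Combine all N = 14 observations and assign midranks.
sorted (value, group, rank): (9,G2,1), (11,G2,2), (14,G1,3.5), (14,G2,3.5), (17,G1,5), (18,G1,6.5), (18,G2,6.5), (21,G3,8), (22,G2,9), (23,G3,10), (24,G1,11), (25,G1,12.5), (25,G3,12.5), (28,G3,14)
Step 2: Sum ranks within each group.
R_1 = 38.5 (n_1 = 5)
R_2 = 22 (n_2 = 5)
R_3 = 44.5 (n_3 = 4)
Step 3: H = 12/(N(N+1)) * sum(R_i^2/n_i) - 3(N+1)
     = 12/(14*15) * (38.5^2/5 + 22^2/5 + 44.5^2/4) - 3*15
     = 0.057143 * 888.312 - 45
     = 5.760714.
Step 4: Ties present; correction factor C = 1 - 18/(14^3 - 14) = 0.993407. Corrected H = 5.760714 / 0.993407 = 5.798949.
Step 5: Under H0, H ~ chi^2(2); p-value = 0.055052.
Step 6: alpha = 0.1. reject H0.

H = 5.7989, df = 2, p = 0.055052, reject H0.
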